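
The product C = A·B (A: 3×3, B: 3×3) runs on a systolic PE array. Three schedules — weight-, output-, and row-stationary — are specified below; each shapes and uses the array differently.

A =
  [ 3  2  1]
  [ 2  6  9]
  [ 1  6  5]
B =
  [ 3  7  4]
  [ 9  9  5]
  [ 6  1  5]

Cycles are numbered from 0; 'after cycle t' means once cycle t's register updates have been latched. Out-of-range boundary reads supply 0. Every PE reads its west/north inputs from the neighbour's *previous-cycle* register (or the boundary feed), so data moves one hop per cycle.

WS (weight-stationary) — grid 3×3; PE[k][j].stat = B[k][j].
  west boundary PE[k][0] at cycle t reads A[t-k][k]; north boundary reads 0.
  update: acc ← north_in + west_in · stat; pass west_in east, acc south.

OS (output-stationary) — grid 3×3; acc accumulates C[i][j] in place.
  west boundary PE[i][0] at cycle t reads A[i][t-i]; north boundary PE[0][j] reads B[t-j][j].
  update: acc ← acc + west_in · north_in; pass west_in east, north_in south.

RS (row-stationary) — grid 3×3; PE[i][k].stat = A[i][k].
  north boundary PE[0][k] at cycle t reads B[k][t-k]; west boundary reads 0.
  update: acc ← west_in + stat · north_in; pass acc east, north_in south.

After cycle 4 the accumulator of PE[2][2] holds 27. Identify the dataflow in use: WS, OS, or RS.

dataflow = WS

Under WS (3×3), PE[2][2]:
  @0  [2,2]  acc 0  |  →0  ↓0
  @1  [2,2]  acc 0  |  →0  ↓0
  @2  [2,2]  acc 0  |  →0  ↓0
  @3  [2,2]  acc 0  |  →0  ↓0
  @4  [2,2]  acc 27  |  →1  ↓27
Under OS (3×3), PE[2][2]:
  @0  [2,2]  acc 0  |  →0  ↓0
  @1  [2,2]  acc 0  |  →0  ↓0
  @2  [2,2]  acc 0  |  →0  ↓0
  @3  [2,2]  acc 0  |  →0  ↓0
  @4  [2,2]  acc 4  |  →1  ↓4
Under RS (3×3), PE[2][2]:
  @0  [2,2]  acc 0  |  →0  ↓0
  @1  [2,2]  acc 0  |  →0  ↓0
  @2  [2,2]  acc 0  |  →0  ↓0
  @3  [2,2]  acc 0  |  →0  ↓0
  @4  [2,2]  acc 87  |  →87  ↓6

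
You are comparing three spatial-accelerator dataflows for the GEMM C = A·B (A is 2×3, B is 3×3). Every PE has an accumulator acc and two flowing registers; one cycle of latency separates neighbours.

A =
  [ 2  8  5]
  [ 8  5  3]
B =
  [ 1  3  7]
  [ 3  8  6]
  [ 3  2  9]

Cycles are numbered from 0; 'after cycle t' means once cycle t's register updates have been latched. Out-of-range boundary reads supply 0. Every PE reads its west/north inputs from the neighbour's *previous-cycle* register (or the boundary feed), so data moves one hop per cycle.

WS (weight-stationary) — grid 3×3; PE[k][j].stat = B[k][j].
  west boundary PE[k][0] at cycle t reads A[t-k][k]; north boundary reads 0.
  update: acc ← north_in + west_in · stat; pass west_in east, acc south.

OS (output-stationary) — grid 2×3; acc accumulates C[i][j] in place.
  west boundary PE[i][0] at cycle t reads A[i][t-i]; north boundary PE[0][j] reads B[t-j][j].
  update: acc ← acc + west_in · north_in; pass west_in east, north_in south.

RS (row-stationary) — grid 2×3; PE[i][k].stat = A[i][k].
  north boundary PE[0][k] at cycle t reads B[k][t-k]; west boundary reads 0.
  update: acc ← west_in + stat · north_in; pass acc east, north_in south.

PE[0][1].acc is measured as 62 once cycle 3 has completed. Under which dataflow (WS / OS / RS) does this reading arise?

WS [3×3] PE[0][1] across cycles:
  cycle 0: PE[0][1] → acc 0, east 0, south 0
  cycle 1: PE[0][1] → acc 6, east 2, south 6
  cycle 2: PE[0][1] → acc 24, east 8, south 24
  cycle 3: PE[0][1] → acc 0, east 0, south 0
OS [2×3] PE[0][1] across cycles:
  cycle 0: PE[0][1] → acc 0, east 0, south 0
  cycle 1: PE[0][1] → acc 6, east 2, south 3
  cycle 2: PE[0][1] → acc 70, east 8, south 8
  cycle 3: PE[0][1] → acc 80, east 5, south 2
RS [2×3] PE[0][1] across cycles:
  cycle 0: PE[0][1] → acc 0, east 0, south 0
  cycle 1: PE[0][1] → acc 26, east 26, south 3
  cycle 2: PE[0][1] → acc 70, east 70, south 8
  cycle 3: PE[0][1] → acc 62, east 62, south 6

dataflow = RS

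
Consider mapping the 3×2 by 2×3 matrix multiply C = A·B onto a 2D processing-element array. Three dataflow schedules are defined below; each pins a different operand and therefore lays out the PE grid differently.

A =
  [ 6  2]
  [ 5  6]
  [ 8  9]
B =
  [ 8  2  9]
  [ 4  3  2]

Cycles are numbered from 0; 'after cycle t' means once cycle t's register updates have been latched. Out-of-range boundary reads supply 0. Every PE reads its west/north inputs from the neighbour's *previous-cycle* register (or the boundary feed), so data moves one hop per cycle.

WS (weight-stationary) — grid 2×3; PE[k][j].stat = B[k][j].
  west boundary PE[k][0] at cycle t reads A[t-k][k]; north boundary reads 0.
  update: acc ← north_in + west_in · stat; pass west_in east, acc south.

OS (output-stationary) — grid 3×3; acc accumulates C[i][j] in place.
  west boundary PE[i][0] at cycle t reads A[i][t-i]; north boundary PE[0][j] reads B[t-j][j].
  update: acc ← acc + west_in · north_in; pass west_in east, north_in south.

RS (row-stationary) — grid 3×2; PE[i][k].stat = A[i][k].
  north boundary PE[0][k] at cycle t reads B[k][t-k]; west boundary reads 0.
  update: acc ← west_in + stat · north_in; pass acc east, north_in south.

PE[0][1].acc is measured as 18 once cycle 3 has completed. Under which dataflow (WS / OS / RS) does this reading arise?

WS (2×3 grid), PE[0][1]:
  after 0 — PE[0][1] acc=0, pass-E 0, pass-S 0
  after 1 — PE[0][1] acc=12, pass-E 6, pass-S 12
  after 2 — PE[0][1] acc=10, pass-E 5, pass-S 10
  after 3 — PE[0][1] acc=16, pass-E 8, pass-S 16
OS (3×3 grid), PE[0][1]:
  after 0 — PE[0][1] acc=0, pass-E 0, pass-S 0
  after 1 — PE[0][1] acc=12, pass-E 6, pass-S 2
  after 2 — PE[0][1] acc=18, pass-E 2, pass-S 3
  after 3 — PE[0][1] acc=18, pass-E 0, pass-S 0
RS (3×2 grid), PE[0][1]:
  after 0 — PE[0][1] acc=0, pass-E 0, pass-S 0
  after 1 — PE[0][1] acc=56, pass-E 56, pass-S 4
  after 2 — PE[0][1] acc=18, pass-E 18, pass-S 3
  after 3 — PE[0][1] acc=58, pass-E 58, pass-S 2

dataflow = OS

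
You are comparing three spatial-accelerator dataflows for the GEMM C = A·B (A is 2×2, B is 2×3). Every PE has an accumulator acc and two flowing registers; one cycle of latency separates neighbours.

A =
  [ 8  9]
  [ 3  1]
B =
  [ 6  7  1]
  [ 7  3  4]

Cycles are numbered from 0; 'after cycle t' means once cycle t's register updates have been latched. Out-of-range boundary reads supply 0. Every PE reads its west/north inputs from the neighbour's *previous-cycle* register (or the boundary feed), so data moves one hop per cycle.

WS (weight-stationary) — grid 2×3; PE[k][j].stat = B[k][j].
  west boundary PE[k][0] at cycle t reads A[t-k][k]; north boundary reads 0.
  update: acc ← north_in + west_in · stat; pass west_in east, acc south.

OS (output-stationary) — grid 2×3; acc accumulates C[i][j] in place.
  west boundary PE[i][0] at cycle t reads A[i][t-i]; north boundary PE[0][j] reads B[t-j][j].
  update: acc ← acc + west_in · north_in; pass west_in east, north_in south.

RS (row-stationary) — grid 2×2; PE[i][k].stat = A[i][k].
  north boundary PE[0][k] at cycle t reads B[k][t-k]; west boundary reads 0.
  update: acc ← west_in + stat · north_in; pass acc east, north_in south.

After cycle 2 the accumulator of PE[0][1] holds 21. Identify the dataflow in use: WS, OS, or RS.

— WS: 2×3; PE[0][1] trace:
  t=0 PE[0][1]: acc=0 h=0 v=0
  t=1 PE[0][1]: acc=56 h=8 v=56
  t=2 PE[0][1]: acc=21 h=3 v=21
— OS: 2×3; PE[0][1] trace:
  t=0 PE[0][1]: acc=0 h=0 v=0
  t=1 PE[0][1]: acc=56 h=8 v=7
  t=2 PE[0][1]: acc=83 h=9 v=3
— RS: 2×2; PE[0][1] trace:
  t=0 PE[0][1]: acc=0 h=0 v=0
  t=1 PE[0][1]: acc=111 h=111 v=7
  t=2 PE[0][1]: acc=83 h=83 v=3

dataflow = WS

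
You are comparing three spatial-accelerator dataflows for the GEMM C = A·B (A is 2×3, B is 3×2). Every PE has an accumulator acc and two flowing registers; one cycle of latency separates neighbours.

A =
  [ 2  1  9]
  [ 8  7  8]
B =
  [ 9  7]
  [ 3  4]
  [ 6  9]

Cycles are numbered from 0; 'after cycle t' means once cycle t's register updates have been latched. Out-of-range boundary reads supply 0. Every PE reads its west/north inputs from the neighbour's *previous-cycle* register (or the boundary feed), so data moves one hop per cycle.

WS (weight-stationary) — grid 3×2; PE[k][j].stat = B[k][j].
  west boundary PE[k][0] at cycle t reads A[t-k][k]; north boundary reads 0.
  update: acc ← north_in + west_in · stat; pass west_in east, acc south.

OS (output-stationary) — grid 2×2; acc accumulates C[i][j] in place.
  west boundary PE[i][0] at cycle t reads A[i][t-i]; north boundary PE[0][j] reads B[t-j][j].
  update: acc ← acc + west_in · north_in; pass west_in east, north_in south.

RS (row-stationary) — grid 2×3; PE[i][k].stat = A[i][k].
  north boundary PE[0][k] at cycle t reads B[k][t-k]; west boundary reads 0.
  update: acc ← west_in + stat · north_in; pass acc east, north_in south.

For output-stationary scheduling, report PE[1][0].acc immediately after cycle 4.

OS 2×2: PE[1][0] cycle-by-cycle (with neighbour feeds):
  0: (0,0).acc=18  regs=<2,9>
  0: (1,0).acc=0  regs=<0,0>
  1: (0,0).acc=21  regs=<1,3>
  1: (1,0).acc=72  regs=<8,9>
  2: (0,0).acc=75  regs=<9,6>
  2: (1,0).acc=93  regs=<7,3>
  3: (0,0).acc=75  regs=<0,0>
  3: (1,0).acc=141  regs=<8,6>
  4: (0,0).acc=75  regs=<0,0>
  4: (1,0).acc=141  regs=<0,0>

PE[1][0].acc = 141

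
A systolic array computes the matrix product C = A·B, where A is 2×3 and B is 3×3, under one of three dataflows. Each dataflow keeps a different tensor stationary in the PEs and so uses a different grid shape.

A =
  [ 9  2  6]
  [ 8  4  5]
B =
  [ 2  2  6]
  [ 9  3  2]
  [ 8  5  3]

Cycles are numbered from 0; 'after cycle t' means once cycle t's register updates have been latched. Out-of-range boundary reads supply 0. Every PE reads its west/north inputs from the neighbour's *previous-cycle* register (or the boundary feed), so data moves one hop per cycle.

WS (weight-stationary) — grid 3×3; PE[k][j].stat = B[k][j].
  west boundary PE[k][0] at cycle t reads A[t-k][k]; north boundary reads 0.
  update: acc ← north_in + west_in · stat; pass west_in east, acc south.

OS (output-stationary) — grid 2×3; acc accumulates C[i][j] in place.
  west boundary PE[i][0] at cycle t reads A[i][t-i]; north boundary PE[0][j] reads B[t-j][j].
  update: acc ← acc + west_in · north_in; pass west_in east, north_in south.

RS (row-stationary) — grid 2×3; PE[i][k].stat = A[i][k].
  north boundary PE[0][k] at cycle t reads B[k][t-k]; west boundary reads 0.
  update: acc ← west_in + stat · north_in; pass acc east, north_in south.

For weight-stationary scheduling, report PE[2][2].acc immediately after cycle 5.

Tracing WS — 3×3 array, target PE[2][2]:
  step 0 · PE1,2: acc=0; fwd→0 fwd↓0
  step 0 · PE2,1: acc=0; fwd→0 fwd↓0
  step 0 · PE2,2: acc=0; fwd→0 fwd↓0
  step 1 · PE1,2: acc=0; fwd→0 fwd↓0
  step 1 · PE2,1: acc=0; fwd→0 fwd↓0
  step 1 · PE2,2: acc=0; fwd→0 fwd↓0
  step 2 · PE1,2: acc=0; fwd→0 fwd↓0
  step 2 · PE2,1: acc=0; fwd→0 fwd↓0
  step 2 · PE2,2: acc=0; fwd→0 fwd↓0
  step 3 · PE1,2: acc=58; fwd→2 fwd↓58
  step 3 · PE2,1: acc=54; fwd→6 fwd↓54
  step 3 · PE2,2: acc=0; fwd→0 fwd↓0
  step 4 · PE1,2: acc=56; fwd→4 fwd↓56
  step 4 · PE2,1: acc=53; fwd→5 fwd↓53
  step 4 · PE2,2: acc=76; fwd→6 fwd↓76
  step 5 · PE1,2: acc=0; fwd→0 fwd↓0
  step 5 · PE2,1: acc=0; fwd→0 fwd↓0
  step 5 · PE2,2: acc=71; fwd→5 fwd↓71

PE[2][2].acc = 71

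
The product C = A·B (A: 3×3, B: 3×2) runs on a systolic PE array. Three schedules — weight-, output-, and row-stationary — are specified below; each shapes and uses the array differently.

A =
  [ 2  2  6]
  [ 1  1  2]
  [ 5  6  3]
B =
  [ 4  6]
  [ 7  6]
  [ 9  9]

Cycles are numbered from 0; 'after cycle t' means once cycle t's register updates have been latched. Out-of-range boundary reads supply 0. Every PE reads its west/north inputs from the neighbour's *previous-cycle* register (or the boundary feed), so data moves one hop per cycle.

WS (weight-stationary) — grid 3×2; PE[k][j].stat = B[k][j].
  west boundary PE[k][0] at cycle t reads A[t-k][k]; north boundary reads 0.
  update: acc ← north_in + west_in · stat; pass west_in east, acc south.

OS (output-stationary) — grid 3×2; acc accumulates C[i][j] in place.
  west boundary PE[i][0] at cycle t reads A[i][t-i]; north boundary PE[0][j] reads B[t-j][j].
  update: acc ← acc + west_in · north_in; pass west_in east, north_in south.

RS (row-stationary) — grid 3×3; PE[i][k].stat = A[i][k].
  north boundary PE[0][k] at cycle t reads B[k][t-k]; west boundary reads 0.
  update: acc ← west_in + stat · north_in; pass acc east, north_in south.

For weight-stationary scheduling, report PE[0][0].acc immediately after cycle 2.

WS on a 3×2 grid — tracing PE[0][0] and its feeders:
  step 0 · PE0,0: acc=8; fwd→2 fwd↓8
  step 1 · PE0,0: acc=4; fwd→1 fwd↓4
  step 2 · PE0,0: acc=20; fwd→5 fwd↓20

PE[0][0].acc = 20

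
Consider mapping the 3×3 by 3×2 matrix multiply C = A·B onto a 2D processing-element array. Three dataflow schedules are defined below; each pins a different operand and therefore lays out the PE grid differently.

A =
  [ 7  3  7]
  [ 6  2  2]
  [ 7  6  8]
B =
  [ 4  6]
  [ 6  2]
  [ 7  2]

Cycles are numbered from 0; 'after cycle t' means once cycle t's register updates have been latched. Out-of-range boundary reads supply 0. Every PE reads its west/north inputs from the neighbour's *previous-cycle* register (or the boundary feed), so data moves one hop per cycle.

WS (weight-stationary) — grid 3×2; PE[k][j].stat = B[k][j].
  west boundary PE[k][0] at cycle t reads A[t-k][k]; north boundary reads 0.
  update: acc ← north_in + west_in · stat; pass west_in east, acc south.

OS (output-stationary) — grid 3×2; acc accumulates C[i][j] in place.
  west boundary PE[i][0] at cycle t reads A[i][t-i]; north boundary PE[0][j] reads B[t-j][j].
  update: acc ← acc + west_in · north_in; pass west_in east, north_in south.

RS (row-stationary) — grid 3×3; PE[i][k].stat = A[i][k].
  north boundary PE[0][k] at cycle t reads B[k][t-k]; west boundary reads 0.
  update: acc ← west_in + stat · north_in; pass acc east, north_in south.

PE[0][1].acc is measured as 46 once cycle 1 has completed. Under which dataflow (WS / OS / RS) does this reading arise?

dataflow = RS

Under WS (3×2), PE[0][1]:
  0: (0,1).acc=0  regs=<0,0>
  1: (0,1).acc=42  regs=<7,42>
Under OS (3×2), PE[0][1]:
  0: (0,1).acc=0  regs=<0,0>
  1: (0,1).acc=42  regs=<7,6>
Under RS (3×3), PE[0][1]:
  0: (0,1).acc=0  regs=<0,0>
  1: (0,1).acc=46  regs=<46,6>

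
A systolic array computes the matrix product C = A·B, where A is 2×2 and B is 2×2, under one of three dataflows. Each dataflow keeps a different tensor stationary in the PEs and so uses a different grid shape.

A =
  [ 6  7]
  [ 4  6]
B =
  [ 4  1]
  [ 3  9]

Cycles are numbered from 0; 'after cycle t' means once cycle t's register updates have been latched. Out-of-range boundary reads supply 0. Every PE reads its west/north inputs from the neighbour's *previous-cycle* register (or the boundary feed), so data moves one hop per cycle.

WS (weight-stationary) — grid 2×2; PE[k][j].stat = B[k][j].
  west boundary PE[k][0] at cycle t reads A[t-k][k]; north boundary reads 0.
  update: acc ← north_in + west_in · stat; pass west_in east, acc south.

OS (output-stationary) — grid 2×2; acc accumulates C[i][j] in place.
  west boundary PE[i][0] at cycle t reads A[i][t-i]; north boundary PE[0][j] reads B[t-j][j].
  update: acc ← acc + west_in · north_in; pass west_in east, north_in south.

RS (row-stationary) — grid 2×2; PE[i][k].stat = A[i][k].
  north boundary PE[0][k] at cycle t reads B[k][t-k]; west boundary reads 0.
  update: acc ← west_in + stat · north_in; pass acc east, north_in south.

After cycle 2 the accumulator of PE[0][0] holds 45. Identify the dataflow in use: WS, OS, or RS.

dataflow = OS

— WS: 2×2; PE[0][0] trace:
  t=0 PE[0][0]: acc=24 h=6 v=24
  t=1 PE[0][0]: acc=16 h=4 v=16
  t=2 PE[0][0]: acc=0 h=0 v=0
— OS: 2×2; PE[0][0] trace:
  t=0 PE[0][0]: acc=24 h=6 v=4
  t=1 PE[0][0]: acc=45 h=7 v=3
  t=2 PE[0][0]: acc=45 h=0 v=0
— RS: 2×2; PE[0][0] trace:
  t=0 PE[0][0]: acc=24 h=24 v=4
  t=1 PE[0][0]: acc=6 h=6 v=1
  t=2 PE[0][0]: acc=0 h=0 v=0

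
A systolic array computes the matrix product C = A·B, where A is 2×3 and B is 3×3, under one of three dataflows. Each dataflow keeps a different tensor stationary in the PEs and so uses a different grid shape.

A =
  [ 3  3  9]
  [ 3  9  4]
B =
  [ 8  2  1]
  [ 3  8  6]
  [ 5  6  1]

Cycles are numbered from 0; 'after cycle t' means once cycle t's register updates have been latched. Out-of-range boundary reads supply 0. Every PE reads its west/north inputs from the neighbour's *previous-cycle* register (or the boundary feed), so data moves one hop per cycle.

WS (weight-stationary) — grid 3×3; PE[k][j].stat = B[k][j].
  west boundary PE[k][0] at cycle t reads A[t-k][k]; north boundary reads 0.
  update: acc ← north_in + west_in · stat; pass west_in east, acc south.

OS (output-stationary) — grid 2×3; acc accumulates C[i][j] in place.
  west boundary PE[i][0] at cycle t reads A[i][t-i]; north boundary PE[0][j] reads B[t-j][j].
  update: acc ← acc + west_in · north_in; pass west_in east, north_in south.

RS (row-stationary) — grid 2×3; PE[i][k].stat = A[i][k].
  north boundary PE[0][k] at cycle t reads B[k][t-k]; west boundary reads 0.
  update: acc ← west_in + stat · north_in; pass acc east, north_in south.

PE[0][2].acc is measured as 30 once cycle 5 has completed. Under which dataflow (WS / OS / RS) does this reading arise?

dataflow = OS

WS (3×3 grid), PE[0][2]:
  t=0 PE[0][2]: acc=0 h=0 v=0
  t=1 PE[0][2]: acc=0 h=0 v=0
  t=2 PE[0][2]: acc=3 h=3 v=3
  t=3 PE[0][2]: acc=3 h=3 v=3
  t=4 PE[0][2]: acc=0 h=0 v=0
  t=5 PE[0][2]: acc=0 h=0 v=0
OS (2×3 grid), PE[0][2]:
  t=0 PE[0][2]: acc=0 h=0 v=0
  t=1 PE[0][2]: acc=0 h=0 v=0
  t=2 PE[0][2]: acc=3 h=3 v=1
  t=3 PE[0][2]: acc=21 h=3 v=6
  t=4 PE[0][2]: acc=30 h=9 v=1
  t=5 PE[0][2]: acc=30 h=0 v=0
RS (2×3 grid), PE[0][2]:
  t=0 PE[0][2]: acc=0 h=0 v=0
  t=1 PE[0][2]: acc=0 h=0 v=0
  t=2 PE[0][2]: acc=78 h=78 v=5
  t=3 PE[0][2]: acc=84 h=84 v=6
  t=4 PE[0][2]: acc=30 h=30 v=1
  t=5 PE[0][2]: acc=0 h=0 v=0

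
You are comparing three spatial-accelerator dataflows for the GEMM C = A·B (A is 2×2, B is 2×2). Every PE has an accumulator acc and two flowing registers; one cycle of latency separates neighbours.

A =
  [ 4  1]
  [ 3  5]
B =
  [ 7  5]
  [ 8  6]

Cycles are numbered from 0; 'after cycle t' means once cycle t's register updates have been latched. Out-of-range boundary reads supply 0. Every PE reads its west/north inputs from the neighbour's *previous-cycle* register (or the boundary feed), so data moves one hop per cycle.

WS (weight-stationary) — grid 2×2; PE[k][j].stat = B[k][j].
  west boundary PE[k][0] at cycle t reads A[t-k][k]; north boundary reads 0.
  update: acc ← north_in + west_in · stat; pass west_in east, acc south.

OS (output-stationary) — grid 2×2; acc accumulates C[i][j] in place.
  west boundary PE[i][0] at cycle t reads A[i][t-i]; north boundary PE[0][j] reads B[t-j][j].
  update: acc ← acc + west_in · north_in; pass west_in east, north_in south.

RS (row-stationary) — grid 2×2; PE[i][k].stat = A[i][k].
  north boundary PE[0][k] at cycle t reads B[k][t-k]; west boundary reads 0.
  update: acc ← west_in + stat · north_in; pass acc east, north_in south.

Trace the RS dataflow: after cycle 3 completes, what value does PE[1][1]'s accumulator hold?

RS (2×2). Following PE[1][1] plus its west/north inputs:
  @0  [0,1]  acc 0  |  →0  ↓0
  @0  [1,0]  acc 0  |  →0  ↓0
  @0  [1,1]  acc 0  |  →0  ↓0
  @1  [0,1]  acc 36  |  →36  ↓8
  @1  [1,0]  acc 21  |  →21  ↓7
  @1  [1,1]  acc 0  |  →0  ↓0
  @2  [0,1]  acc 26  |  →26  ↓6
  @2  [1,0]  acc 15  |  →15  ↓5
  @2  [1,1]  acc 61  |  →61  ↓8
  @3  [0,1]  acc 0  |  →0  ↓0
  @3  [1,0]  acc 0  |  →0  ↓0
  @3  [1,1]  acc 45  |  →45  ↓6

PE[1][1].acc = 45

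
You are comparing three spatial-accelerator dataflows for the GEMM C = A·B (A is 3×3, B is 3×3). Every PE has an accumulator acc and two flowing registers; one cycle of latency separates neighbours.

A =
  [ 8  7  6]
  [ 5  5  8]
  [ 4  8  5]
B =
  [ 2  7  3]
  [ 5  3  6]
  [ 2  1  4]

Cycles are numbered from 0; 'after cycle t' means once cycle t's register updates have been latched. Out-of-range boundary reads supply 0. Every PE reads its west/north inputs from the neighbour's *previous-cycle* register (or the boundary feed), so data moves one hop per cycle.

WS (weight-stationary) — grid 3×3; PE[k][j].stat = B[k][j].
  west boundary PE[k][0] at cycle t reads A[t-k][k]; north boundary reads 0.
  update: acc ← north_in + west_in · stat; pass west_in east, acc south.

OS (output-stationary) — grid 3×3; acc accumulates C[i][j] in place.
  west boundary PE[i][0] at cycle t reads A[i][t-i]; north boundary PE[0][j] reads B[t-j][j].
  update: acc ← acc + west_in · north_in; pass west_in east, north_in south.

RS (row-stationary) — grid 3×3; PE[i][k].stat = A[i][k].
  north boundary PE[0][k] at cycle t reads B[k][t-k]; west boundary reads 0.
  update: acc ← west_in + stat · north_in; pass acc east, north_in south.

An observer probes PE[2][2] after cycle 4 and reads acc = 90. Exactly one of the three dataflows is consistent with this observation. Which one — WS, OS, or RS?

WS (3×3 grid), PE[2][2]:
  [0] (2,2) acc=0 (h:0 v:0)
  [1] (2,2) acc=0 (h:0 v:0)
  [2] (2,2) acc=0 (h:0 v:0)
  [3] (2,2) acc=0 (h:0 v:0)
  [4] (2,2) acc=90 (h:6 v:90)
OS (3×3 grid), PE[2][2]:
  [0] (2,2) acc=0 (h:0 v:0)
  [1] (2,2) acc=0 (h:0 v:0)
  [2] (2,2) acc=0 (h:0 v:0)
  [3] (2,2) acc=0 (h:0 v:0)
  [4] (2,2) acc=12 (h:4 v:3)
RS (3×3 grid), PE[2][2]:
  [0] (2,2) acc=0 (h:0 v:0)
  [1] (2,2) acc=0 (h:0 v:0)
  [2] (2,2) acc=0 (h:0 v:0)
  [3] (2,2) acc=0 (h:0 v:0)
  [4] (2,2) acc=58 (h:58 v:2)

dataflow = WS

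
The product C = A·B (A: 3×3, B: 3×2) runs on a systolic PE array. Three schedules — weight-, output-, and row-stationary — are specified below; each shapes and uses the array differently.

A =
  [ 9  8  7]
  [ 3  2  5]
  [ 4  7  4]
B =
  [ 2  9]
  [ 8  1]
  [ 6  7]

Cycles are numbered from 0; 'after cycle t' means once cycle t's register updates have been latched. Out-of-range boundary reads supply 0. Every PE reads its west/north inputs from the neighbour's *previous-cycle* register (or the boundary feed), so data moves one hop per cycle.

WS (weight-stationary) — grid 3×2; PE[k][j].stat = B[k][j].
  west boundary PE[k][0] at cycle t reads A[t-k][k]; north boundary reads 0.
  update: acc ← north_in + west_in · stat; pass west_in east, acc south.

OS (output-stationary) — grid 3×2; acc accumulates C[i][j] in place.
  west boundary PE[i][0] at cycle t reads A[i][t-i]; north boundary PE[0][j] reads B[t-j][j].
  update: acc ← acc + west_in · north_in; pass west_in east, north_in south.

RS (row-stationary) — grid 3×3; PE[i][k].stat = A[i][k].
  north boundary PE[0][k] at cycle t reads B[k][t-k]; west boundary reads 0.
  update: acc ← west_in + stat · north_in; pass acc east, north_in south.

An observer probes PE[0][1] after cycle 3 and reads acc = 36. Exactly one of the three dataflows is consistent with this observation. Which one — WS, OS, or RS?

Under WS (3×2), PE[0][1]:
  0: (0,1).acc=0  regs=<0,0>
  1: (0,1).acc=81  regs=<9,81>
  2: (0,1).acc=27  regs=<3,27>
  3: (0,1).acc=36  regs=<4,36>
Under OS (3×2), PE[0][1]:
  0: (0,1).acc=0  regs=<0,0>
  1: (0,1).acc=81  regs=<9,9>
  2: (0,1).acc=89  regs=<8,1>
  3: (0,1).acc=138  regs=<7,7>
Under RS (3×3), PE[0][1]:
  0: (0,1).acc=0  regs=<0,0>
  1: (0,1).acc=82  regs=<82,8>
  2: (0,1).acc=89  regs=<89,1>
  3: (0,1).acc=0  regs=<0,0>

dataflow = WS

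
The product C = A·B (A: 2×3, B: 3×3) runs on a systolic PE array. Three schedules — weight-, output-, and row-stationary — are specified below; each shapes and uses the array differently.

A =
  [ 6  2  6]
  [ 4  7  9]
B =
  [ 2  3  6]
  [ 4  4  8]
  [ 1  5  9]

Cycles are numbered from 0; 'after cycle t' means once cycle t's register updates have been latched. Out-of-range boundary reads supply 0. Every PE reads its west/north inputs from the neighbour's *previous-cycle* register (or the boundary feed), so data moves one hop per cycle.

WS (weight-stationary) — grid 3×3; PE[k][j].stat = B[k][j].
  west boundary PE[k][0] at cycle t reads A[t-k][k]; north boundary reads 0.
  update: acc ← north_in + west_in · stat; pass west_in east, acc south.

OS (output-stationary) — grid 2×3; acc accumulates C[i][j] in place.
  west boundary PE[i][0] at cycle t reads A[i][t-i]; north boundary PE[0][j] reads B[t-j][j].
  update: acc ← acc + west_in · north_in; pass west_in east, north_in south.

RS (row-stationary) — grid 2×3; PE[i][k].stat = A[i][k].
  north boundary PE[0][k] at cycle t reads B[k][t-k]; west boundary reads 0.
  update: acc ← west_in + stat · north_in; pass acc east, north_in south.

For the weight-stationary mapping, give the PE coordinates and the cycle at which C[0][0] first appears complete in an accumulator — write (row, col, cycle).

Under WS, C[0][0] lands at PE[2][0]:
  c0 r2c0: 0 / 0 / 0
  c1 r2c0: 0 / 0 / 0
  c2 r2c0: 26 / 6 / 26

(row, col, cycle) = (2, 0, 2)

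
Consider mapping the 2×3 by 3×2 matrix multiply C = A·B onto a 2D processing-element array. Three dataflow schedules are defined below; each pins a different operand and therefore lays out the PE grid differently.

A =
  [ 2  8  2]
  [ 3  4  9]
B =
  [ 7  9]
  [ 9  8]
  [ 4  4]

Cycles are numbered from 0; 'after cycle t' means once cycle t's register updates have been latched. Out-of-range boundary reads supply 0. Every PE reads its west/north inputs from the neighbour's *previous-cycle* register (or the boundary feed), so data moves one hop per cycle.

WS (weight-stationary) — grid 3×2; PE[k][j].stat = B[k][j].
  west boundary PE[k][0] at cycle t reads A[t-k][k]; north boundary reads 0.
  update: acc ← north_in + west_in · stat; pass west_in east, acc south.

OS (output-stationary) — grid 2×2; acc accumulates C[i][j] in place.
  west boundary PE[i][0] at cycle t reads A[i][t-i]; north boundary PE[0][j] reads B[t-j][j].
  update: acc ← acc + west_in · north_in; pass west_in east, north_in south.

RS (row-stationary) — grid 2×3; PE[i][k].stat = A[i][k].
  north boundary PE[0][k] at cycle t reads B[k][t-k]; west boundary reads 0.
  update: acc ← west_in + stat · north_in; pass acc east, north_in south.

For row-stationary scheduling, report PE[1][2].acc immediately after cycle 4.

Tracing RS — 2×3 array, target PE[1][2]:
  after 0 — PE[0][2] acc=0, pass-E 0, pass-S 0
  after 0 — PE[1][1] acc=0, pass-E 0, pass-S 0
  after 0 — PE[1][2] acc=0, pass-E 0, pass-S 0
  after 1 — PE[0][2] acc=0, pass-E 0, pass-S 0
  after 1 — PE[1][1] acc=0, pass-E 0, pass-S 0
  after 1 — PE[1][2] acc=0, pass-E 0, pass-S 0
  after 2 — PE[0][2] acc=94, pass-E 94, pass-S 4
  after 2 — PE[1][1] acc=57, pass-E 57, pass-S 9
  after 2 — PE[1][2] acc=0, pass-E 0, pass-S 0
  after 3 — PE[0][2] acc=90, pass-E 90, pass-S 4
  after 3 — PE[1][1] acc=59, pass-E 59, pass-S 8
  after 3 — PE[1][2] acc=93, pass-E 93, pass-S 4
  after 4 — PE[0][2] acc=0, pass-E 0, pass-S 0
  after 4 — PE[1][1] acc=0, pass-E 0, pass-S 0
  after 4 — PE[1][2] acc=95, pass-E 95, pass-S 4

PE[1][2].acc = 95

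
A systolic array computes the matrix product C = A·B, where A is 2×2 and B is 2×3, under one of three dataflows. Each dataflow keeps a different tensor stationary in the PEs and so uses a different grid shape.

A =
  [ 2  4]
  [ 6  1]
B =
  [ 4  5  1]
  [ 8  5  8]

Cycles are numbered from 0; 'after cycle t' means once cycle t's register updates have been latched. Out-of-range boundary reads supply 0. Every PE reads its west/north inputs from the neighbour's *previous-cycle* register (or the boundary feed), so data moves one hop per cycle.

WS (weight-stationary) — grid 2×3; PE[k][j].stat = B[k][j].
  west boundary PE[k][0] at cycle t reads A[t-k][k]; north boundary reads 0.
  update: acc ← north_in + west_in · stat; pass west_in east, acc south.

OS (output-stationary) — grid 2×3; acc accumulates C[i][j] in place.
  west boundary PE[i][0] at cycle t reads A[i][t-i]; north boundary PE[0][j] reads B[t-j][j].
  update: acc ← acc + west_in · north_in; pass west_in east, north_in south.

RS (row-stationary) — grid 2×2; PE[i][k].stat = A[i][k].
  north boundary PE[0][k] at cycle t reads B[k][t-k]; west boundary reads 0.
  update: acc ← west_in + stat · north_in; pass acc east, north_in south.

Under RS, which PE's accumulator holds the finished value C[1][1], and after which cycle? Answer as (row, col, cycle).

(row, col, cycle) = (1, 1, 3)

RS: C[1][1] accumulates in PE[1][1]:
  step 0 · PE1,1: acc=0; fwd→0 fwd↓0
  step 1 · PE1,1: acc=0; fwd→0 fwd↓0
  step 2 · PE1,1: acc=32; fwd→32 fwd↓8
  step 3 · PE1,1: acc=35; fwd→35 fwd↓5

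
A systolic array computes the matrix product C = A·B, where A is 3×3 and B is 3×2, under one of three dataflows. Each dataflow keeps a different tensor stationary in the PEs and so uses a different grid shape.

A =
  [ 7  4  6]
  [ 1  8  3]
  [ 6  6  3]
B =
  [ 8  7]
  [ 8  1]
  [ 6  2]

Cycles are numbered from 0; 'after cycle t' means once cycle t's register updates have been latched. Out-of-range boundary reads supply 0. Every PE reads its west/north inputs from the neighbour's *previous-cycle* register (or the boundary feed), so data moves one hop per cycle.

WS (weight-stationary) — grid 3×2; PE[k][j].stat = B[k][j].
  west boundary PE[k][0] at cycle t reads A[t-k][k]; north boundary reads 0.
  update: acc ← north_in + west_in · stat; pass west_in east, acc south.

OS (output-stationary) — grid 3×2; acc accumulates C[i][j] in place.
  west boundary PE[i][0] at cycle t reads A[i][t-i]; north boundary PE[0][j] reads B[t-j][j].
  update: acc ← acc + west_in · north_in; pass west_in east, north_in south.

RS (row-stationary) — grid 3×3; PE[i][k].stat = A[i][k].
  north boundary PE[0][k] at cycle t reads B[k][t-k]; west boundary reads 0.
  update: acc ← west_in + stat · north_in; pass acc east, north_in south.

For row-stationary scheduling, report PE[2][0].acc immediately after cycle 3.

Tracing RS — 3×3 array, target PE[2][0]:
  after 0 — PE[1][0] acc=0, pass-E 0, pass-S 0
  after 0 — PE[2][0] acc=0, pass-E 0, pass-S 0
  after 1 — PE[1][0] acc=8, pass-E 8, pass-S 8
  after 1 — PE[2][0] acc=0, pass-E 0, pass-S 0
  after 2 — PE[1][0] acc=7, pass-E 7, pass-S 7
  after 2 — PE[2][0] acc=48, pass-E 48, pass-S 8
  after 3 — PE[1][0] acc=0, pass-E 0, pass-S 0
  after 3 — PE[2][0] acc=42, pass-E 42, pass-S 7

PE[2][0].acc = 42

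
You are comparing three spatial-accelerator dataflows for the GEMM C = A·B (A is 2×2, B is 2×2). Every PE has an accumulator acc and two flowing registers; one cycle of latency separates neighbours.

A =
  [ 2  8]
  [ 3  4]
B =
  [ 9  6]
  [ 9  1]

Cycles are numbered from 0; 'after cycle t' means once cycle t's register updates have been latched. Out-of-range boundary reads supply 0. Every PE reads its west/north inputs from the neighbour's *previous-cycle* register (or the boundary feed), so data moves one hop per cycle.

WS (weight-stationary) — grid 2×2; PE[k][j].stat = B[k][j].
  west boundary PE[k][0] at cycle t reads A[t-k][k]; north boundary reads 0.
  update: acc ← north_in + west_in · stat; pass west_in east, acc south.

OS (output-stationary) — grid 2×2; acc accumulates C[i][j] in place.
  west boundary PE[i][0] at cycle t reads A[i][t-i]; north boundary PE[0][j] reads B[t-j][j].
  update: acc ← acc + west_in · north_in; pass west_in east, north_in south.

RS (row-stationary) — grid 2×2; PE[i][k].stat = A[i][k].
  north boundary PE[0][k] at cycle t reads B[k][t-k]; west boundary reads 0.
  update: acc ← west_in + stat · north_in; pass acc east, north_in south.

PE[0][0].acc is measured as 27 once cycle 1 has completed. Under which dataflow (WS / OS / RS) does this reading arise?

dataflow = WS

WS (2×2 grid), PE[0][0]:
  after 0 — PE[0][0] acc=18, pass-E 2, pass-S 18
  after 1 — PE[0][0] acc=27, pass-E 3, pass-S 27
OS (2×2 grid), PE[0][0]:
  after 0 — PE[0][0] acc=18, pass-E 2, pass-S 9
  after 1 — PE[0][0] acc=90, pass-E 8, pass-S 9
RS (2×2 grid), PE[0][0]:
  after 0 — PE[0][0] acc=18, pass-E 18, pass-S 9
  after 1 — PE[0][0] acc=12, pass-E 12, pass-S 6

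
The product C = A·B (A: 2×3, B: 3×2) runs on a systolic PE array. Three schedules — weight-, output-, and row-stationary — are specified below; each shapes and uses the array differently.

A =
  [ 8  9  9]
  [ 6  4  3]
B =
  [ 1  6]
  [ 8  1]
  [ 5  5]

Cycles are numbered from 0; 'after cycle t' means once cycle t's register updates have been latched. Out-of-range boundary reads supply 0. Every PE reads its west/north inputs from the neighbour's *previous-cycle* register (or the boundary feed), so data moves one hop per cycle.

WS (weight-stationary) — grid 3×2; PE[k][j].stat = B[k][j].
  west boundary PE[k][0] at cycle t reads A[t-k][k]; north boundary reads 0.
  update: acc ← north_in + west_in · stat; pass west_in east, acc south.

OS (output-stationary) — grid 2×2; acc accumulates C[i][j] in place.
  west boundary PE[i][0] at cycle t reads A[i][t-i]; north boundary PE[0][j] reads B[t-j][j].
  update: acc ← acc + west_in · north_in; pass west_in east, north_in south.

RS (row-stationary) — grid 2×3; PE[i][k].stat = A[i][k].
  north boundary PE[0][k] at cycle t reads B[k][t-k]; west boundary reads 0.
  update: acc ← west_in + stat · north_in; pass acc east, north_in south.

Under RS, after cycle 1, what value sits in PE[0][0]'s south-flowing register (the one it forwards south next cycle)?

register = 6

Tracing RS — 2×3 array, target PE[0][0]:
  [0] (0,0) acc=8 (h:8 v:1)
  [1] (0,0) acc=48 (h:48 v:6)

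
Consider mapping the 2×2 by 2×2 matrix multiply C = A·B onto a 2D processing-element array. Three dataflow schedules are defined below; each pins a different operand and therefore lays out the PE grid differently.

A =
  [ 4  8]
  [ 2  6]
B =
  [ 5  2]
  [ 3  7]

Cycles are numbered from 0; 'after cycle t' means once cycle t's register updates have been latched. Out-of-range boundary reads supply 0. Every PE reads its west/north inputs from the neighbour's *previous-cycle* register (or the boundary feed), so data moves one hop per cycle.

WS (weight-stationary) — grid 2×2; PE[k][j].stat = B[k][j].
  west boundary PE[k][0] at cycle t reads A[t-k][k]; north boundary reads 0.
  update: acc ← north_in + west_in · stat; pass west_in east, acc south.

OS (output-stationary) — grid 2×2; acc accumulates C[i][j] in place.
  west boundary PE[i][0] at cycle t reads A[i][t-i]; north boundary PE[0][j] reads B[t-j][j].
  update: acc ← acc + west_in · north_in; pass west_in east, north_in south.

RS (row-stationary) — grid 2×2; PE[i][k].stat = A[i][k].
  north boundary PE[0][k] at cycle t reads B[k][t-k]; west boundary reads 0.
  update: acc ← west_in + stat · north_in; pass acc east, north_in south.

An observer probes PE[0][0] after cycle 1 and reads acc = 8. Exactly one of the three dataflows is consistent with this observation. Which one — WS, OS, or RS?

WS [2×2] PE[0][0] across cycles:
  c0 r0c0: 20 / 4 / 20
  c1 r0c0: 10 / 2 / 10
OS [2×2] PE[0][0] across cycles:
  c0 r0c0: 20 / 4 / 5
  c1 r0c0: 44 / 8 / 3
RS [2×2] PE[0][0] across cycles:
  c0 r0c0: 20 / 20 / 5
  c1 r0c0: 8 / 8 / 2

dataflow = RS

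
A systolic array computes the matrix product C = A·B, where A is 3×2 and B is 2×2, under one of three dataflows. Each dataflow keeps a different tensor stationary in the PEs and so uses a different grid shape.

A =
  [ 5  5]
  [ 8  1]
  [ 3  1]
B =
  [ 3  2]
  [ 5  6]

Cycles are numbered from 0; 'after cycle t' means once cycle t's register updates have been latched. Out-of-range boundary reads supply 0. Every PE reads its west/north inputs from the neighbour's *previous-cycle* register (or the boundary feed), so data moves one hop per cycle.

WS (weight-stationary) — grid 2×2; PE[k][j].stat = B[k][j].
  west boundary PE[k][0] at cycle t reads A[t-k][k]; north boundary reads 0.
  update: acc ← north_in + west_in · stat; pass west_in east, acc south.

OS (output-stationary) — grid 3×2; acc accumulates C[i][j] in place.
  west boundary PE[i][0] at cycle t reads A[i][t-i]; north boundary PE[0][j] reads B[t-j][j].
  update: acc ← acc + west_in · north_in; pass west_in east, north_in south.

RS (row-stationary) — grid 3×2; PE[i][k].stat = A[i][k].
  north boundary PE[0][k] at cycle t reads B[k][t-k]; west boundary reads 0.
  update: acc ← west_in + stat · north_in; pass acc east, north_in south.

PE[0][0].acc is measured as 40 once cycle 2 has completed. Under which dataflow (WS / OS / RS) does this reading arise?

Under WS (2×2), PE[0][0]:
  cycle 0: PE[0][0] → acc 15, east 5, south 15
  cycle 1: PE[0][0] → acc 24, east 8, south 24
  cycle 2: PE[0][0] → acc 9, east 3, south 9
Under OS (3×2), PE[0][0]:
  cycle 0: PE[0][0] → acc 15, east 5, south 3
  cycle 1: PE[0][0] → acc 40, east 5, south 5
  cycle 2: PE[0][0] → acc 40, east 0, south 0
Under RS (3×2), PE[0][0]:
  cycle 0: PE[0][0] → acc 15, east 15, south 3
  cycle 1: PE[0][0] → acc 10, east 10, south 2
  cycle 2: PE[0][0] → acc 0, east 0, south 0

dataflow = OS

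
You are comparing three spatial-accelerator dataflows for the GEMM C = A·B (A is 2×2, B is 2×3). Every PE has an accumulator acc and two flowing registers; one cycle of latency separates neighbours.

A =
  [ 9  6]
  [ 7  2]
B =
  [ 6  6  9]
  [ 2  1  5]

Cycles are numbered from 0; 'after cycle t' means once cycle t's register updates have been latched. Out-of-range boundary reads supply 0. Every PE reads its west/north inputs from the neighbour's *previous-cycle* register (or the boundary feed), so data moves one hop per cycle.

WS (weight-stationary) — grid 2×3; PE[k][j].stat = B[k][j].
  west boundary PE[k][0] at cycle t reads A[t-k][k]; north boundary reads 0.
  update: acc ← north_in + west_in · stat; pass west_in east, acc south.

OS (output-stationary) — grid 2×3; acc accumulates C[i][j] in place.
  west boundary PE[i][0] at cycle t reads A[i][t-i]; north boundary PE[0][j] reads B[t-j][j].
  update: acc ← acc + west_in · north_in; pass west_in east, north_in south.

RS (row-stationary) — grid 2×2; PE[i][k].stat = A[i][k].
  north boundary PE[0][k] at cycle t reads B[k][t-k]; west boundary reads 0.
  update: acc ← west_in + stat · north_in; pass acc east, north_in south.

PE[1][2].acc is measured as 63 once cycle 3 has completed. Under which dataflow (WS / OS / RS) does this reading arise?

WS (2×3 grid), PE[1][2]:
  0: (1,2).acc=0  regs=<0,0>
  1: (1,2).acc=0  regs=<0,0>
  2: (1,2).acc=0  regs=<0,0>
  3: (1,2).acc=111  regs=<6,111>
OS (2×3 grid), PE[1][2]:
  0: (1,2).acc=0  regs=<0,0>
  1: (1,2).acc=0  regs=<0,0>
  2: (1,2).acc=0  regs=<0,0>
  3: (1,2).acc=63  regs=<7,9>
RS (2×2): PE[1][2] does not exist.

dataflow = OS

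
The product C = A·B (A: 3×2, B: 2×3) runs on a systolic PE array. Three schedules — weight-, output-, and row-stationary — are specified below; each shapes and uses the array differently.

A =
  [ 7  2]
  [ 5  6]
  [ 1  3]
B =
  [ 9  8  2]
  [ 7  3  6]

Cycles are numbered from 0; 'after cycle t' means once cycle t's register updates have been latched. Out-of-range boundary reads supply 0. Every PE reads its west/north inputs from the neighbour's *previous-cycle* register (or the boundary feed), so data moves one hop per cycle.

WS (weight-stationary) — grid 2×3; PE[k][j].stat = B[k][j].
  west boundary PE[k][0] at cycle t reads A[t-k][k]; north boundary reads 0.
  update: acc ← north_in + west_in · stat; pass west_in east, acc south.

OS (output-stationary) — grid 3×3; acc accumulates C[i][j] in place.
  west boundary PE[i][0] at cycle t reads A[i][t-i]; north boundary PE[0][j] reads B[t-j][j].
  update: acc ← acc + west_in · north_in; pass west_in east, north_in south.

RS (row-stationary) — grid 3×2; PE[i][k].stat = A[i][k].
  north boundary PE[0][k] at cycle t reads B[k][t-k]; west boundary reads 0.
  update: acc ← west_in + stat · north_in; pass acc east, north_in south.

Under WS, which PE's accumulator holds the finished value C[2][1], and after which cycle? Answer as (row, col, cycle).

(row, col, cycle) = (1, 1, 4)

Under WS, C[2][1] lands at PE[1][1]:
  after 0 — PE[1][1] acc=0, pass-E 0, pass-S 0
  after 1 — PE[1][1] acc=0, pass-E 0, pass-S 0
  after 2 — PE[1][1] acc=62, pass-E 2, pass-S 62
  after 3 — PE[1][1] acc=58, pass-E 6, pass-S 58
  after 4 — PE[1][1] acc=17, pass-E 3, pass-S 17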